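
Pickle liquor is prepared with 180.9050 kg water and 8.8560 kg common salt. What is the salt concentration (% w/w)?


Formula: Conc = salt / (water + salt) * 100
Substituting: Conc = 8.8560 / (180.9050 + 8.8560) * 100
Result: 4.6669 %


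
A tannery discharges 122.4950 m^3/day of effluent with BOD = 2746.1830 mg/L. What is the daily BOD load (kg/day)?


Formula: BOD_load = volume * conc / 1000
Substituting: BOD_load = 122.4950 * 2746.1830 / 1000
Result: 336.3937 kg/day


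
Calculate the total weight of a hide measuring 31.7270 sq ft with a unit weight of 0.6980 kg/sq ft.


Formula: Weight = area * weight_per_sqft
Substituting: Weight = 31.7270 * 0.6980
Result: 22.1454 kg


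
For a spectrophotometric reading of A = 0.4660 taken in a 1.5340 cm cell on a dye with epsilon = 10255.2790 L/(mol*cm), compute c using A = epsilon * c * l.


Formula: c = A / (epsilon * l)
Substituting: c = 0.4660 / (10255.2790 * 1.5340)
Result: 2.9622e-05 mol/L


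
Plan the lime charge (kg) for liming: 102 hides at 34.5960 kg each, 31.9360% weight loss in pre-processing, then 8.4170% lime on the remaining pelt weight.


Total_raw = N * avg_wt = 102 * 34.5960 = 3528.7920 kg
Substrate = Total_raw * (1 - loss/100) = 3528.7920 * (1 - 31.9360/100) = 2401.8370 kg
Lime = Substrate * pct / 100 = 2401.8370 * 8.4170 / 100 = 202.1626 kg


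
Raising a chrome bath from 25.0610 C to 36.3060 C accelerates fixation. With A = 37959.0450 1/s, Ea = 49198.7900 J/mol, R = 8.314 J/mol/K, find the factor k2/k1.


T1 = 25.0610 + 273.15 = 298.2110 K; T2 = 36.3060 + 273.15 = 309.4560 K
k1 = A * exp(-Ea/(R*T1)) = 37959.0450 * exp(-49198.7900/(8.314*298.2110)) = 9.1484e-05 1/s
k2 = A * exp(-Ea/(R*T2)) = 37959.0450 * exp(-49198.7900/(8.314*309.4560)) = 1.8815e-04 1/s
k2/k1 = 1.8815e-04 / 9.1484e-05 = 2.0566


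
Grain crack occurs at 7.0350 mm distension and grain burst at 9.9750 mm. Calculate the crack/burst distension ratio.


Formula: Ratio = crack / burst
Substituting: Ratio = 7.0350 / 9.9750
Result: 0.7053


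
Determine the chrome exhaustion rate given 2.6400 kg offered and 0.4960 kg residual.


Formula: Uptake = (offered - residual) / offered * 100
Substituting: Uptake = (2.6400 - 0.4960) / 2.6400 * 100
Result: 81.2121 %


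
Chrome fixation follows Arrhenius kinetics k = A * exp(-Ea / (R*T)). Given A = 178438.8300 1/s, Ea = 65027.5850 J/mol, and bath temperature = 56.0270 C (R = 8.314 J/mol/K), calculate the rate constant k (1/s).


T_K = T_C + 273.15 = 56.0270 + 273.15 = 329.1770 K
exponent = -Ea / (R * T_K) = -65027.5850 / (8.314 * 329.1770) = -23.7606
k = A * exp(exponent) = 178438.8300 * exp(-23.7606) = 8.5580e-06 1/s


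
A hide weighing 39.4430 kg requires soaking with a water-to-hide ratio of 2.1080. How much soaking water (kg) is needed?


Formula: Water = hide_weight * ratio
Substituting: Water = 39.4430 * 2.1080
Result: 83.1458 kg


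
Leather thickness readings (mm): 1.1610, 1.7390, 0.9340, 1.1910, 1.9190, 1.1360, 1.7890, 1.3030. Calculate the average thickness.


Formula: Average = sum / n
Substituting: Average = 11.1720 / 8
Result: 1.3965 mm


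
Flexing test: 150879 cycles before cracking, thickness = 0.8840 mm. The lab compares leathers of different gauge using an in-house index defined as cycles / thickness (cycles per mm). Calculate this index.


Formula: Index = cycles / thickness
Substituting: Index = 150879 / 0.8840
Result: 170677.6018 cycles/mm


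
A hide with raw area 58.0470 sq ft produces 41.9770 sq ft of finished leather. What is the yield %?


Formula: Yield = finished / raw * 100
Substituting: Yield = 41.9770 / 58.0470 * 100
Result: 72.3155 %


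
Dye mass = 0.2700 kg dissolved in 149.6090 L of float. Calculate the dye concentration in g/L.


Formula: Conc = dye_mass(kg) / volume(L) * 1000
Substituting: Conc = 0.2700 / 149.6090 * 1000
Result: 1.8047 g/L


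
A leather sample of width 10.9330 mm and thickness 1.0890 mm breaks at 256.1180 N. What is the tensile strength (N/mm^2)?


Formula: TS = force / (width * thickness)
Substituting: TS = 256.1180 / (10.9330 * 1.0890)
Result: 21.5116 N/mm^2


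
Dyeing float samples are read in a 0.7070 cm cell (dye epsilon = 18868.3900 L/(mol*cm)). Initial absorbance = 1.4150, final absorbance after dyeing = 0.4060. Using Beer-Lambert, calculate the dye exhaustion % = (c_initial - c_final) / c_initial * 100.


c_initial = A_i / (epsilon * l) = 1.4150 / (18868.3900 * 0.7070) = 1.0607e-04 mol/L
c_final = A_f / (epsilon * l) = 0.4060 / (18868.3900 * 0.7070) = 3.0435e-05 mol/L
Exhaustion = (c_initial - c_final) / c_initial * 100 = (1.0607e-04 - 3.0435e-05) / 1.0607e-04 * 100 = 71.3074 %


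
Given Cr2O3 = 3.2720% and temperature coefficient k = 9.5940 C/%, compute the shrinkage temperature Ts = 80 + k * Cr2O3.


Formula: Ts = 80 + k * Cr2O3
Substituting: Ts = 80 + 9.5940 * 3.2720
Result: 111.3916 C


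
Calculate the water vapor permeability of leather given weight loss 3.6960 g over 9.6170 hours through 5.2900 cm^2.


Formula: WVP = loss / (area * time)
Substituting: WVP = 3.6960 / (5.2900 * 9.6170)
Result: 0.0726502 g/(cm^2*hr)


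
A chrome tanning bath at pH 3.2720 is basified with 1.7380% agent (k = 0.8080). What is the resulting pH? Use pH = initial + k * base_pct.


Formula: pH_final = pH_initial + k * base_pct
Substituting: pH_final = 3.2720 + 0.8080 * 1.7380
Result: 4.6763


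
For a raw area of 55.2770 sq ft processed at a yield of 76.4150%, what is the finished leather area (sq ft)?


Formula: finished = raw * yield / 100
Substituting: finished = 55.2770 * 76.4150 / 100
Result: 42.2399 sq ft


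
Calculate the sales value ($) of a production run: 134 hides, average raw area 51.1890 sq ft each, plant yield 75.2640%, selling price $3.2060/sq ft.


Raw_total = N * avg_area = 134 * 51.1890 = 6859.3260 sq ft
Finished = Raw_total * yield / 100 = 6859.3260 * 75.2640 / 100 = 5162.6031 sq ft
Value = Finished * price = 5162.6031 * 3.2060 = 16551.3056 $


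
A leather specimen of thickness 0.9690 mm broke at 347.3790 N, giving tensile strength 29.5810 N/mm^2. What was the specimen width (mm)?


Formula: w = F / (TS * t)
Substituting: w = 347.3790 / (29.5810 * 0.9690)
Result: 12.1190 mm


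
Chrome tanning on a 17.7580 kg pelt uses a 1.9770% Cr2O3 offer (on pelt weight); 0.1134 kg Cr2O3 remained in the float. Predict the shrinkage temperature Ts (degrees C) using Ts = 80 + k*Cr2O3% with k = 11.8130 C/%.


Offered = pelt * offer_pct / 100 = 17.7580 * 1.9770 / 100 = 0.3511 kg
Uptake = offered - residual = 0.3511 - 0.1134 = 0.2377 kg
Cr2O3% on pelt = uptake / pelt * 100 = 0.2377 / 17.7580 * 100 = 1.3384 %
Ts = 80 + k * Cr2O3% = 80 + 11.8130 * 1.3384 = 95.8107 C


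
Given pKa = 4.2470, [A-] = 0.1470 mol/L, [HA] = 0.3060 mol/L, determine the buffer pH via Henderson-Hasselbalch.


ratio = [A-] / [HA] = 0.1470 / 0.3060 = 0.4804
log10(ratio) = -0.3184
pH = pKa + log10(ratio) = 4.2470 - 0.3184 = 3.9286


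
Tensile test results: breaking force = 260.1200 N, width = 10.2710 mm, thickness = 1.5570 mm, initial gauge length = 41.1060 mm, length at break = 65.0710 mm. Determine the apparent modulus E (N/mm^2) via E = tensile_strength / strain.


TS = F / (w * t) = 260.1200 / (10.2710 * 1.5570) = 16.2657 N/mm^2
strain = (Lf - L0) / L0 = (65.0710 - 41.1060) / 41.1060 = 0.5830
E = TS / strain = 16.2657 / 0.5830 = 27.8997 N/mm^2


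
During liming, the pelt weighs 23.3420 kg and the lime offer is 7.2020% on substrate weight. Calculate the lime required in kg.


Formula: Lime = substrate * pct / 100
Substituting: Lime = 23.3420 * 7.2020 / 100
Result: 1.6811 kg


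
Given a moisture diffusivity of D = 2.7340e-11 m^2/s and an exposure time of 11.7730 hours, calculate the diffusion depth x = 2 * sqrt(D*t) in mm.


t = 11.7730 hr * 3600 = 42382.8000 s
D * t = 2.7340e-11 * 42382.8000 = 1.1587e-06
x = 2 * sqrt(D*t) = 2 * sqrt(1.1587e-06) = 0.0021529 m = 2.1529 mm


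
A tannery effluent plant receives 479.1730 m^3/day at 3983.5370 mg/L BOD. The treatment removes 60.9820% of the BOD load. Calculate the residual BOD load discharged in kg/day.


Load_in = volume * conc / 1000 = 479.1730 * 3983.5370 / 1000 = 1908.8034 kg/day
Removed = Load_in * eff / 100 = 1908.8034 * 60.9820 / 100 = 1164.0265 kg/day
Load_out = Load_in - Removed = 1908.8034 - 1164.0265 = 744.7769 kg/day


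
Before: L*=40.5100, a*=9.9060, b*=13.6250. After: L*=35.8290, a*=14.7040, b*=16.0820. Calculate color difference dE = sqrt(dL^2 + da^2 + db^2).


dL = -4.6810, da = 4.7980, db = 2.4570
dE = sqrt((-4.6810)^2 + 4.7980^2 + 2.4570^2) = 7.1393


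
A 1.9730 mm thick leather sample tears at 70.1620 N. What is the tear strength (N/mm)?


Formula: Tear strength = force / thickness
Substituting: Tear strength = 70.1620 / 1.9730
Result: 35.5611 N/mm


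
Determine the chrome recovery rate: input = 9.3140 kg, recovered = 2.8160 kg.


Formula: Recovery = recovered / input * 100
Substituting: Recovery = 2.8160 / 9.3140 * 100
Result: 30.2341 %


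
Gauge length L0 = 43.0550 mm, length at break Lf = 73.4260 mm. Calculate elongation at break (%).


Formula: Elongation = (Lf - L0) / L0 * 100
Substituting: Elongation = (73.4260 - 43.0550) / 43.0550 * 100
Result: 70.5400 %


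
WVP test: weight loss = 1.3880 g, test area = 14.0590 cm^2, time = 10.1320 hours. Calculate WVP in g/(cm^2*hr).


Formula: WVP = loss / (area * time)
Substituting: WVP = 1.3880 / (14.0590 * 10.1320)
Result: 0.00974406 g/(cm^2*hr)


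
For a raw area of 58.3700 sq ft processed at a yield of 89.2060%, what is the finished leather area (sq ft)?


Formula: finished = raw * yield / 100
Substituting: finished = 58.3700 * 89.2060 / 100
Result: 52.0695 sq ft


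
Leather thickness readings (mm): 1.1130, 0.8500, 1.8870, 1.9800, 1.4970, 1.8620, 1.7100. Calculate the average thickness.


Formula: Average = sum / n
Substituting: Average = 10.8990 / 7
Result: 1.5570 mm


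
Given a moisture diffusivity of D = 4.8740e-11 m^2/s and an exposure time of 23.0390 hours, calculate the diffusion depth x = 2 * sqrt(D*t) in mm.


t = 23.0390 hr * 3600 = 82940.4000 s
D * t = 4.8740e-11 * 82940.4000 = 4.0425e-06
x = 2 * sqrt(D*t) = 2 * sqrt(4.0425e-06) = 0.0040212 m = 4.0212 mm


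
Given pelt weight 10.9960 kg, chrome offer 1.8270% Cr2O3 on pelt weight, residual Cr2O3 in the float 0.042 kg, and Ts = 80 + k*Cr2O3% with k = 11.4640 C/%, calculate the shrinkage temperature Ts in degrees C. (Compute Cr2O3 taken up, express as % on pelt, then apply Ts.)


Offered = pelt * offer_pct / 100 = 10.9960 * 1.8270 / 100 = 0.2009 kg
Uptake = offered - residual = 0.2009 - 0.042 = 0.1589 kg
Cr2O3% on pelt = uptake / pelt * 100 = 0.1589 / 10.9960 * 100 = 1.4450 %
Ts = 80 + k * Cr2O3% = 80 + 11.4640 * 1.4450 = 96.5660 C


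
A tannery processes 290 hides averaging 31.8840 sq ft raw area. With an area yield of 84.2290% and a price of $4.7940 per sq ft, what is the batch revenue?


Raw_total = N * avg_area = 290 * 31.8840 = 9246.3600 sq ft
Finished = Raw_total * yield / 100 = 9246.3600 * 84.2290 / 100 = 7788.1166 sq ft
Value = Finished * price = 7788.1166 * 4.7940 = 37336.2308 $


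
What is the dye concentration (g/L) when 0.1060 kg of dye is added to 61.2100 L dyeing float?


Formula: Conc = dye_mass(kg) / volume(L) * 1000
Substituting: Conc = 0.1060 / 61.2100 * 1000
Result: 1.7317 g/L


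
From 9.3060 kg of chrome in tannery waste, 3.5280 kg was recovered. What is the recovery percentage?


Formula: Recovery = recovered / input * 100
Substituting: Recovery = 3.5280 / 9.3060 * 100
Result: 37.9110 %


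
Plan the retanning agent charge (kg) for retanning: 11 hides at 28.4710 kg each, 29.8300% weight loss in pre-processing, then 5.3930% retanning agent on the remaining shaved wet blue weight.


Total_raw = N * avg_wt = 11 * 28.4710 = 313.1810 kg
Substrate = Total_raw * (1 - loss/100) = 313.1810 * (1 - 29.8300/100) = 219.7591 kg
Retan = Substrate * pct / 100 = 219.7591 * 5.3930 / 100 = 11.8516 kg


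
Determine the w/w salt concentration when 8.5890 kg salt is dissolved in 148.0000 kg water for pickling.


Formula: Conc = salt / (water + salt) * 100
Substituting: Conc = 8.5890 / (148.0000 + 8.5890) * 100
Result: 5.4851 %


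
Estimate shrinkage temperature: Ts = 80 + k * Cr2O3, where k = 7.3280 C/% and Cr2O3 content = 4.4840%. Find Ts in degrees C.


Formula: Ts = 80 + k * Cr2O3
Substituting: Ts = 80 + 7.3280 * 4.4840
Result: 112.8588 C


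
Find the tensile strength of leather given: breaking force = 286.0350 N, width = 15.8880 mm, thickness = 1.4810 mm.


Formula: TS = force / (width * thickness)
Substituting: TS = 286.0350 / (15.8880 * 1.4810)
Result: 12.1561 N/mm^2


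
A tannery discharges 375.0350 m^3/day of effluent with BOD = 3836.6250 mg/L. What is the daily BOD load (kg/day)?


Formula: BOD_load = volume * conc / 1000
Substituting: BOD_load = 375.0350 * 3836.6250 / 1000
Result: 1438.8687 kg/day


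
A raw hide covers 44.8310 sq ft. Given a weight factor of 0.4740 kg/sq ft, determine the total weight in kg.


Formula: Weight = area * weight_per_sqft
Substituting: Weight = 44.8310 * 0.4740
Result: 21.2499 kg


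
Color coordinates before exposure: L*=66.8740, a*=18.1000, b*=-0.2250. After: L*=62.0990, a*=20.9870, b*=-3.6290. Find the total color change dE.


dL = -4.7750, da = 2.8870, db = -3.4040
dE = sqrt((-4.7750)^2 + 2.8870^2 + (-3.4040)^2) = 6.5363


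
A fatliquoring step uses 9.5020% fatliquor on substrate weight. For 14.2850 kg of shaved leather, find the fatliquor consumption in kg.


Formula: Fat = substrate * pct / 100
Substituting: Fat = 14.2850 * 9.5020 / 100
Result: 1.3574 kg


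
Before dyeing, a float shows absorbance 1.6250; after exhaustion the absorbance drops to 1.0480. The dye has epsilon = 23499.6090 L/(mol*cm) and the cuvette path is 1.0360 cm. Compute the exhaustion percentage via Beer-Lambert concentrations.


c_initial = A_i / (epsilon * l) = 1.6250 / (23499.6090 * 1.0360) = 6.6747e-05 mol/L
c_final = A_f / (epsilon * l) = 1.0480 / (23499.6090 * 1.0360) = 4.3047e-05 mol/L
Exhaustion = (c_initial - c_final) / c_initial * 100 = (6.6747e-05 - 4.3047e-05) / 6.6747e-05 * 100 = 35.5077 %


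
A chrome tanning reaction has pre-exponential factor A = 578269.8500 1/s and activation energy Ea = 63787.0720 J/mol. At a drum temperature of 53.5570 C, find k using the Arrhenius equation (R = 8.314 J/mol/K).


T_K = T_C + 273.15 = 53.5570 + 273.15 = 326.7070 K
exponent = -Ea / (R * T_K) = -63787.0720 / (8.314 * 326.7070) = -23.4836
k = A * exp(exponent) = 578269.8500 * exp(-23.4836) = 3.6588e-05 1/s


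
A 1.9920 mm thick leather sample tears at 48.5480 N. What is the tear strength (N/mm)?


Formula: Tear strength = force / thickness
Substituting: Tear strength = 48.5480 / 1.9920
Result: 24.3715 N/mm


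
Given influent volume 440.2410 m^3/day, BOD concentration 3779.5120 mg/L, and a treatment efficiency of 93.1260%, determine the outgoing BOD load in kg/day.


Load_in = volume * conc / 1000 = 440.2410 * 3779.5120 / 1000 = 1663.8961 kg/day
Removed = Load_in * eff / 100 = 1663.8961 * 93.1260 / 100 = 1549.5199 kg/day
Load_out = Load_in - Removed = 1663.8961 - 1549.5199 = 114.3762 kg/day


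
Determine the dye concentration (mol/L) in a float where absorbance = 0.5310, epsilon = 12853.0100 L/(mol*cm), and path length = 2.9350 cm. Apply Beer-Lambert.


Formula: c = A / (epsilon * l)
Substituting: c = 0.5310 / (12853.0100 * 2.9350)
Result: 1.4076e-05 mol/L


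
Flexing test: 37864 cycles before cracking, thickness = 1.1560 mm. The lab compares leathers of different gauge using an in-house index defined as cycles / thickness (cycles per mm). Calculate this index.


Formula: Index = cycles / thickness
Substituting: Index = 37864 / 1.1560
Result: 32754.3253 cycles/mm


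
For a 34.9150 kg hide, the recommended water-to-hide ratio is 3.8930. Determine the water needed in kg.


Formula: Water = hide_weight * ratio
Substituting: Water = 34.9150 * 3.8930
Result: 135.9241 kg


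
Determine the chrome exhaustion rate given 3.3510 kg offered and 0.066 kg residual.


Formula: Uptake = (offered - residual) / offered * 100
Substituting: Uptake = (3.3510 - 0.066) / 3.3510 * 100
Result: 98.0304 %


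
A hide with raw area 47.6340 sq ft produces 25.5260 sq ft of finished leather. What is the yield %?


Formula: Yield = finished / raw * 100
Substituting: Yield = 25.5260 / 47.6340 * 100
Result: 53.5878 %


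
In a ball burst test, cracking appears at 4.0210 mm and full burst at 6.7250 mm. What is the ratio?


Formula: Ratio = crack / burst
Substituting: Ratio = 4.0210 / 6.7250
Result: 0.5979


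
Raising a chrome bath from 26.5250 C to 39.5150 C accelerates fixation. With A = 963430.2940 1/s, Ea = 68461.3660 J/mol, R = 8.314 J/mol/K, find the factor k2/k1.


T1 = 26.5250 + 273.15 = 299.6750 K; T2 = 39.5150 + 273.15 = 312.6650 K
k1 = A * exp(-Ea/(R*T1)) = 963430.2940 * exp(-68461.3660/(8.314*299.6750)) = 1.1227e-06 1/s
k2 = A * exp(-Ea/(R*T2)) = 963430.2940 * exp(-68461.3660/(8.314*312.6650)) = 3.5162e-06 1/s
k2/k1 = 3.5162e-06 / 1.1227e-06 = 3.1318


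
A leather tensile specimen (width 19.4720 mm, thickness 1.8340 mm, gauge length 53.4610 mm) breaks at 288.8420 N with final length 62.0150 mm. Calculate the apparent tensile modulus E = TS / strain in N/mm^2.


TS = F / (w * t) = 288.8420 / (19.4720 * 1.8340) = 8.0882 N/mm^2
strain = (Lf - L0) / L0 = (62.0150 - 53.4610) / 53.4610 = 0.1600
E = TS / strain = 8.0882 / 0.1600 = 50.5497 N/mm^2


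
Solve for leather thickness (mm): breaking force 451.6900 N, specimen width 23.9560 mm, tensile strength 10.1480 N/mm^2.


Formula: t = F / (TS * w)
Substituting: t = 451.6900 / (10.1480 * 23.9560)
Result: 1.8580 mm


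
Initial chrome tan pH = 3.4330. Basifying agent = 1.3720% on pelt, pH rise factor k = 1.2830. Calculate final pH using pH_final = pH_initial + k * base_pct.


Formula: pH_final = pH_initial + k * base_pct
Substituting: pH_final = 3.4330 + 1.2830 * 1.3720
Result: 5.1933


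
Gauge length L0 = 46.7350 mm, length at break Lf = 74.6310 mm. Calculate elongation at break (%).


Formula: Elongation = (Lf - L0) / L0 * 100
Substituting: Elongation = (74.6310 - 46.7350) / 46.7350 * 100
Result: 59.6897 %


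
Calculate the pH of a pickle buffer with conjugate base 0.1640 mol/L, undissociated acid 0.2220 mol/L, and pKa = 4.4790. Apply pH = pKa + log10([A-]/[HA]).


ratio = [A-] / [HA] = 0.1640 / 0.2220 = 0.7387
log10(ratio) = -0.1315
pH = pKa + log10(ratio) = 4.4790 - 0.1315 = 4.3475


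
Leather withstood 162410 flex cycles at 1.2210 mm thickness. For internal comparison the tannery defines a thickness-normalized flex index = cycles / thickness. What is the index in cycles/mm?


Formula: Index = cycles / thickness
Substituting: Index = 162410 / 1.2210
Result: 133013.9230 cycles/mm


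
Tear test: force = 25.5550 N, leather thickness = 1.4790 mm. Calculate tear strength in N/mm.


Formula: Tear strength = force / thickness
Substituting: Tear strength = 25.5550 / 1.4790
Result: 17.2786 N/mm


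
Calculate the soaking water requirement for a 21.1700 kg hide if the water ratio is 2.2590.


Formula: Water = hide_weight * ratio
Substituting: Water = 21.1700 * 2.2590
Result: 47.8230 kg


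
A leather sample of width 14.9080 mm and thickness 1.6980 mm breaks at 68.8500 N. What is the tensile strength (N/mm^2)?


Formula: TS = force / (width * thickness)
Substituting: TS = 68.8500 / (14.9080 * 1.6980)
Result: 2.7199 N/mm^2


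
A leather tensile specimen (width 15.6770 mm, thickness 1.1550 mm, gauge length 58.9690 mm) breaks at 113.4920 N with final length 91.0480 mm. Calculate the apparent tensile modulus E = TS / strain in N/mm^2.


TS = F / (w * t) = 113.4920 / (15.6770 * 1.1550) = 6.2679 N/mm^2
strain = (Lf - L0) / L0 = (91.0480 - 58.9690) / 58.9690 = 0.5440
E = TS / strain = 6.2679 / 0.5440 = 11.5219 N/mm^2


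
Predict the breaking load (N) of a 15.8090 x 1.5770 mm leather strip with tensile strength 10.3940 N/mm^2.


Formula: F = TS * w * t
Substituting: F = 10.3940 * 15.8090 * 1.5770
Result: 259.1307 N


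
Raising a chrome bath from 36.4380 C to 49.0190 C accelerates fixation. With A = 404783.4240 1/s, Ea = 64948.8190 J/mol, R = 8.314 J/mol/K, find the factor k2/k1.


T1 = 36.4380 + 273.15 = 309.5880 K; T2 = 49.0190 + 273.15 = 322.1690 K
k1 = A * exp(-Ea/(R*T1)) = 404783.4240 * exp(-64948.8190/(8.314*309.5880)) = 4.4510e-06 1/s
k2 = A * exp(-Ea/(R*T2)) = 404783.4240 * exp(-64948.8190/(8.314*322.1690)) = 1.1924e-05 1/s
k2/k1 = 1.1924e-05 / 4.4510e-06 = 2.6789


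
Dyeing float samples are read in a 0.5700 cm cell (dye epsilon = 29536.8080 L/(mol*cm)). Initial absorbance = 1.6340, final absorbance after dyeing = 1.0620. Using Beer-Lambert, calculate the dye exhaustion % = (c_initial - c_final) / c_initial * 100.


c_initial = A_i / (epsilon * l) = 1.6340 / (29536.8080 * 0.5700) = 9.7054e-05 mol/L
c_final = A_f / (epsilon * l) = 1.0620 / (29536.8080 * 0.5700) = 6.3079e-05 mol/L
Exhaustion = (c_initial - c_final) / c_initial * 100 = (9.7054e-05 - 6.3079e-05) / 9.7054e-05 * 100 = 35.0061 %


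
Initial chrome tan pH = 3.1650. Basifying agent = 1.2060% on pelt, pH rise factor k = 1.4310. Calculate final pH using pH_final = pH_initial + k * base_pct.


Formula: pH_final = pH_initial + k * base_pct
Substituting: pH_final = 3.1650 + 1.4310 * 1.2060
Result: 4.8908


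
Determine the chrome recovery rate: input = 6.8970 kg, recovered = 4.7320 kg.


Formula: Recovery = recovered / input * 100
Substituting: Recovery = 4.7320 / 6.8970 * 100
Result: 68.6095 %


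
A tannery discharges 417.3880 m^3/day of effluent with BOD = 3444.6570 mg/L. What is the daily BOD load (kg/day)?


Formula: BOD_load = volume * conc / 1000
Substituting: BOD_load = 417.3880 * 3444.6570 / 1000
Result: 1437.7585 kg/day


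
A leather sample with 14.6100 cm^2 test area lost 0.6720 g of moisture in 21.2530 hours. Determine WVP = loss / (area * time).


Formula: WVP = loss / (area * time)
Substituting: WVP = 0.6720 / (14.6100 * 21.2530)
Result: 0.00216421 g/(cm^2*hr)


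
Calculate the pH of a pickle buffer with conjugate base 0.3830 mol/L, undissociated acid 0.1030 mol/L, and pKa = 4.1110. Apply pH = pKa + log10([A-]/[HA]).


ratio = [A-] / [HA] = 0.3830 / 0.1030 = 3.7184
log10(ratio) = 0.5704
pH = pKa + log10(ratio) = 4.1110 + 0.5704 = 4.6814


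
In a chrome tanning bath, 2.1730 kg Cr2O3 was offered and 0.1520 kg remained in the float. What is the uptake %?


Formula: Uptake = (offered - residual) / offered * 100
Substituting: Uptake = (2.1730 - 0.1520) / 2.1730 * 100
Result: 93.0051 %


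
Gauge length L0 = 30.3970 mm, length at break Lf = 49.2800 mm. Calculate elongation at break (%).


Formula: Elongation = (Lf - L0) / L0 * 100
Substituting: Elongation = (49.2800 - 30.3970) / 30.3970 * 100
Result: 62.1213 %


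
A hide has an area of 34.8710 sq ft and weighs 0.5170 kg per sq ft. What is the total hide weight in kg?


Formula: Weight = area * weight_per_sqft
Substituting: Weight = 34.8710 * 0.5170
Result: 18.0283 kg


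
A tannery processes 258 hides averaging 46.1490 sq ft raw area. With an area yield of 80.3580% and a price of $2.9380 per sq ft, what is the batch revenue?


Raw_total = N * avg_area = 258 * 46.1490 = 11906.4420 sq ft
Finished = Raw_total * yield / 100 = 11906.4420 * 80.3580 / 100 = 9567.7787 sq ft
Value = Finished * price = 9567.7787 * 2.9380 = 28110.1337 $


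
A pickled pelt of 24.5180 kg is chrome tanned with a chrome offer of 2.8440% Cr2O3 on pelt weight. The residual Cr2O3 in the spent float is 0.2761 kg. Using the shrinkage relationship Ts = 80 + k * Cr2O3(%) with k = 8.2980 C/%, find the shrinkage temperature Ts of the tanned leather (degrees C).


Offered = pelt * offer_pct / 100 = 24.5180 * 2.8440 / 100 = 0.6973 kg
Uptake = offered - residual = 0.6973 - 0.2761 = 0.4212 kg
Cr2O3% on pelt = uptake / pelt * 100 = 0.4212 / 24.5180 * 100 = 1.7179 %
Ts = 80 + k * Cr2O3% = 80 + 8.2980 * 1.7179 = 94.2550 C


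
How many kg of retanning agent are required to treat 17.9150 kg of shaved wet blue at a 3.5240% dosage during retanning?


Formula: Retan = substrate * pct / 100
Substituting: Retan = 17.9150 * 3.5240 / 100
Result: 0.6313 kg


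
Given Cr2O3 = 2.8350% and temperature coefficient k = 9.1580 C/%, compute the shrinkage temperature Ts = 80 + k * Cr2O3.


Formula: Ts = 80 + k * Cr2O3
Substituting: Ts = 80 + 9.1580 * 2.8350
Result: 105.9629 C


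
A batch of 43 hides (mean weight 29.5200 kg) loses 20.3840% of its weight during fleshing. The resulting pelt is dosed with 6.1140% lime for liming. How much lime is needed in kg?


Total_raw = N * avg_wt = 43 * 29.5200 = 1269.3600 kg
Substrate = Total_raw * (1 - loss/100) = 1269.3600 * (1 - 20.3840/100) = 1010.6137 kg
Lime = Substrate * pct / 100 = 1010.6137 * 6.1140 / 100 = 61.7889 kg


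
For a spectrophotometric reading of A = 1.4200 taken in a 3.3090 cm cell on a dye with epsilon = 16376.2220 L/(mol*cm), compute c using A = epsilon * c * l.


Formula: c = A / (epsilon * l)
Substituting: c = 1.4200 / (16376.2220 * 3.3090)
Result: 2.6205e-05 mol/L


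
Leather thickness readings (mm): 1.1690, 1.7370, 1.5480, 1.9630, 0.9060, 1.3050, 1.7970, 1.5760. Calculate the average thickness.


Formula: Average = sum / n
Substituting: Average = 12.0010 / 8
Result: 1.5001 mm


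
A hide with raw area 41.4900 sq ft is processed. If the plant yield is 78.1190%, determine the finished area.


Formula: finished = raw * yield / 100
Substituting: finished = 41.4900 * 78.1190 / 100
Result: 32.4116 sq ft


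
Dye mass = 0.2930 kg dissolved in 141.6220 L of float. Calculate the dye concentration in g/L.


Formula: Conc = dye_mass(kg) / volume(L) * 1000
Substituting: Conc = 0.2930 / 141.6220 * 1000
Result: 2.0689 g/L


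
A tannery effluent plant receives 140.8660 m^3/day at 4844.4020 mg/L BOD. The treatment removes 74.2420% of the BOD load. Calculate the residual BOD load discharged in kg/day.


Load_in = volume * conc / 1000 = 140.8660 * 4844.4020 / 1000 = 682.4115 kg/day
Removed = Load_in * eff / 100 = 682.4115 * 74.2420 / 100 = 506.6360 kg/day
Load_out = Load_in - Removed = 682.4115 - 506.6360 = 175.7756 kg/day


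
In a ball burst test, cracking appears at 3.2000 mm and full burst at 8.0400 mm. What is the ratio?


Formula: Ratio = crack / burst
Substituting: Ratio = 3.2000 / 8.0400
Result: 0.3980


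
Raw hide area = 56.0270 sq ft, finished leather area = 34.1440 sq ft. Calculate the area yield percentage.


Formula: Yield = finished / raw * 100
Substituting: Yield = 34.1440 / 56.0270 * 100
Result: 60.9420 %


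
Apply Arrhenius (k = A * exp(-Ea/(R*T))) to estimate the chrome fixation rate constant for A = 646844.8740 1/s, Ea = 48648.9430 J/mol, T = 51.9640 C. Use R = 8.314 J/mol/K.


T_K = T_C + 273.15 = 51.9640 + 273.15 = 325.1140 K
exponent = -Ea / (R * T_K) = -48648.9430 / (8.314 * 325.1140) = -17.9981
k = A * exp(exponent) = 646844.8740 * exp(-17.9981) = 0.00986974 1/s


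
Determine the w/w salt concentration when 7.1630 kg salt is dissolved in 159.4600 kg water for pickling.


Formula: Conc = salt / (water + salt) * 100
Substituting: Conc = 7.1630 / (159.4600 + 7.1630) * 100
Result: 4.2989 %


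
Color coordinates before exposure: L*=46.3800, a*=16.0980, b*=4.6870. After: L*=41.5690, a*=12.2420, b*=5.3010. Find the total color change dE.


dL = -4.8110, da = -3.8560, db = 0.6140
dE = sqrt((-4.8110)^2 + (-3.8560)^2 + 0.6140^2) = 6.1961


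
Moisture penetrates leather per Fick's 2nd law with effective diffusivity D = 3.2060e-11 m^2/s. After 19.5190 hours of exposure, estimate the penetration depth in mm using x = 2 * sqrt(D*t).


t = 19.5190 hr * 3600 = 70268.4000 s
D * t = 3.2060e-11 * 70268.4000 = 2.2528e-06
x = 2 * sqrt(D*t) = 2 * sqrt(2.2528e-06) = 0.00300187 m = 3.0019 mm


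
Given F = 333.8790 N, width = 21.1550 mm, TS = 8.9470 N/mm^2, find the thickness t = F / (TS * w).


Formula: t = F / (TS * w)
Substituting: t = 333.8790 / (8.9470 * 21.1550)
Result: 1.7640 mm


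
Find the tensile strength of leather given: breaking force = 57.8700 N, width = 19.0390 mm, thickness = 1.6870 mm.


Formula: TS = force / (width * thickness)
Substituting: TS = 57.8700 / (19.0390 * 1.6870)
Result: 1.8017 N/mm^2


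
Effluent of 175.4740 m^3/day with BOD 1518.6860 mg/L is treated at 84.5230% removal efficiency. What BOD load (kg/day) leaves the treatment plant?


Load_in = volume * conc / 1000 = 175.4740 * 1518.6860 / 1000 = 266.4899 kg/day
Removed = Load_in * eff / 100 = 266.4899 * 84.5230 / 100 = 225.2453 kg/day
Load_out = Load_in - Removed = 266.4899 - 225.2453 = 41.2446 kg/day


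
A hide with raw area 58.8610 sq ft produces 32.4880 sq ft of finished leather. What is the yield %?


Formula: Yield = finished / raw * 100
Substituting: Yield = 32.4880 / 58.8610 * 100
Result: 55.1944 %


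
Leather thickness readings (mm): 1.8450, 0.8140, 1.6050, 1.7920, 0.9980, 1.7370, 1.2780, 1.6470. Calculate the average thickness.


Formula: Average = sum / n
Substituting: Average = 11.7160 / 8
Result: 1.4645 mm


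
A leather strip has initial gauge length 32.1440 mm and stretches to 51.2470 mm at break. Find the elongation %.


Formula: Elongation = (Lf - L0) / L0 * 100
Substituting: Elongation = (51.2470 - 32.1440) / 32.1440 * 100
Result: 59.4294 %


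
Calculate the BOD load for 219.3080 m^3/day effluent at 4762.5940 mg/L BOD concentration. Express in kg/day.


Formula: BOD_load = volume * conc / 1000
Substituting: BOD_load = 219.3080 * 4762.5940 / 1000
Result: 1044.4750 kg/day


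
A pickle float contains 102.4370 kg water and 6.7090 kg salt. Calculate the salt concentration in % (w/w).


Formula: Conc = salt / (water + salt) * 100
Substituting: Conc = 6.7090 / (102.4370 + 6.7090) * 100
Result: 6.1468 %


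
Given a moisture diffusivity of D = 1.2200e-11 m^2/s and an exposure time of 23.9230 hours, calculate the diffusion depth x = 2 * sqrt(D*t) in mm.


t = 23.9230 hr * 3600 = 86122.8000 s
D * t = 1.2200e-11 * 86122.8000 = 1.0507e-06
x = 2 * sqrt(D*t) = 2 * sqrt(1.0507e-06) = 0.00205007 m = 2.0501 mm


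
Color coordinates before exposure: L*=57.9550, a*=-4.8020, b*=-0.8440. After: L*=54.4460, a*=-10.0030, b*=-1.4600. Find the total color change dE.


dL = -3.5090, da = -5.2010, db = -0.6160
dE = sqrt((-3.5090)^2 + (-5.2010)^2 + (-0.6160)^2) = 6.3042


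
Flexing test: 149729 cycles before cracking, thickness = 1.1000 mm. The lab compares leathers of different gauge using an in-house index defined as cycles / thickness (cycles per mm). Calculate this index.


Formula: Index = cycles / thickness
Substituting: Index = 149729 / 1.1000
Result: 136117.2727 cycles/mm


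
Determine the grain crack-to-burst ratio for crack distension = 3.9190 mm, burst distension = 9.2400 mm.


Formula: Ratio = crack / burst
Substituting: Ratio = 3.9190 / 9.2400
Result: 0.4241


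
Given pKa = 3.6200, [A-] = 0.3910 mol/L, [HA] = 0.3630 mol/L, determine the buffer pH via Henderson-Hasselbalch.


ratio = [A-] / [HA] = 0.3910 / 0.3630 = 1.0771
log10(ratio) = 0.0322701
pH = pKa + log10(ratio) = 3.6200 + 0.0322701 = 3.6523


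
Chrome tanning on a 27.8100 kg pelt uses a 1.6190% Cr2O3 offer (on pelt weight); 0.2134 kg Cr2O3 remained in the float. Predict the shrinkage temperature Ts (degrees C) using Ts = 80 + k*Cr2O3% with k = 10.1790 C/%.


Offered = pelt * offer_pct / 100 = 27.8100 * 1.6190 / 100 = 0.4502 kg
Uptake = offered - residual = 0.4502 - 0.2134 = 0.2368 kg
Cr2O3% on pelt = uptake / pelt * 100 = 0.2368 / 27.8100 * 100 = 0.8517 %
Ts = 80 + k * Cr2O3% = 80 + 10.1790 * 0.8517 = 88.6689 C


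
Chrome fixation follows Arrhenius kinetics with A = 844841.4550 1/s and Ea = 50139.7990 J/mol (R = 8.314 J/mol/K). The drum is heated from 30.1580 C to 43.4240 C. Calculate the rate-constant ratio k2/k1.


T1 = 30.1580 + 273.15 = 303.3080 K; T2 = 43.4240 + 273.15 = 316.5740 K
k1 = A * exp(-Ea/(R*T1)) = 844841.4550 * exp(-50139.7990/(8.314*303.3080)) = 0.00195687 1/s
k2 = A * exp(-Ea/(R*T2)) = 844841.4550 * exp(-50139.7990/(8.314*316.5740)) = 0.00450216 1/s
k2/k1 = 0.00450216 / 0.00195687 = 2.3007


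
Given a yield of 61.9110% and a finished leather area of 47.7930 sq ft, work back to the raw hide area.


Formula: raw = finished * 100 / yield
Substituting: raw = 47.7930 * 100 / 61.9110
Result: 77.1963 sq ft


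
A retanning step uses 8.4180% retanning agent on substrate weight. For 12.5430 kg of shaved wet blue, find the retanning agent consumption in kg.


Formula: Retan = substrate * pct / 100
Substituting: Retan = 12.5430 * 8.4180 / 100
Result: 1.0559 kg


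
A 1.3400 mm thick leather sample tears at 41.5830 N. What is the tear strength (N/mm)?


Formula: Tear strength = force / thickness
Substituting: Tear strength = 41.5830 / 1.3400
Result: 31.0321 N/mm


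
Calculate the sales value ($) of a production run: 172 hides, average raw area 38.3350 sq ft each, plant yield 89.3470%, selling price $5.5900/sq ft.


Raw_total = N * avg_area = 172 * 38.3350 = 6593.6200 sq ft
Finished = Raw_total * yield / 100 = 6593.6200 * 89.3470 / 100 = 5891.2017 sq ft
Value = Finished * price = 5891.2017 * 5.5900 = 32931.8173 $


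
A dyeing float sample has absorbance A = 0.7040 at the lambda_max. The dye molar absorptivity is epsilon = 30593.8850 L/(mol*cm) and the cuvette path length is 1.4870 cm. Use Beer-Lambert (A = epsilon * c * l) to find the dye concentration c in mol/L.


Formula: c = A / (epsilon * l)
Substituting: c = 0.7040 / (30593.8850 * 1.4870)
Result: 1.5475e-05 mol/L


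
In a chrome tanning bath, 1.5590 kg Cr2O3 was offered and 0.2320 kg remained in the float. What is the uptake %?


Formula: Uptake = (offered - residual) / offered * 100
Substituting: Uptake = (1.5590 - 0.2320) / 1.5590 * 100
Result: 85.1187 %


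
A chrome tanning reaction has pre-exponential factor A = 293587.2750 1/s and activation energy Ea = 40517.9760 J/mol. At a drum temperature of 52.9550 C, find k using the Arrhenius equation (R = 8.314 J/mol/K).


T_K = T_C + 273.15 = 52.9550 + 273.15 = 326.1050 K
exponent = -Ea / (R * T_K) = -40517.9760 / (8.314 * 326.1050) = -14.9445
k = A * exp(exponent) = 293587.2750 * exp(-14.9445) = 0.094938 1/s


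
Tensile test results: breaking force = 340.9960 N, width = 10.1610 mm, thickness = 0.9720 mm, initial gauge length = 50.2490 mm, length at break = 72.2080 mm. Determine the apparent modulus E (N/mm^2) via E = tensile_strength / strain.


TS = F / (w * t) = 340.9960 / (10.1610 * 0.9720) = 34.5260 N/mm^2
strain = (Lf - L0) / L0 = (72.2080 - 50.2490) / 50.2490 = 0.4370
E = TS / strain = 34.5260 / 0.4370 = 79.0062 N/mm^2


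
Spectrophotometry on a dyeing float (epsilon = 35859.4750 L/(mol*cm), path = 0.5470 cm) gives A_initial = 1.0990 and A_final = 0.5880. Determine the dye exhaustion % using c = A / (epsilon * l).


c_initial = A_i / (epsilon * l) = 1.0990 / (35859.4750 * 0.5470) = 5.6028e-05 mol/L
c_final = A_f / (epsilon * l) = 0.5880 / (35859.4750 * 0.5470) = 2.9977e-05 mol/L
Exhaustion = (c_initial - c_final) / c_initial * 100 = (5.6028e-05 - 2.9977e-05) / 5.6028e-05 * 100 = 46.4968 %


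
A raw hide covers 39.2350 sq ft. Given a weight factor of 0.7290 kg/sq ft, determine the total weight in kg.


Formula: Weight = area * weight_per_sqft
Substituting: Weight = 39.2350 * 0.7290
Result: 28.6023 kg


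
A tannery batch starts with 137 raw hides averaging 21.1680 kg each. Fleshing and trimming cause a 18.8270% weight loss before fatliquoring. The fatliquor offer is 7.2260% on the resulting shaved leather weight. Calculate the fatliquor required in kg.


Total_raw = N * avg_wt = 137 * 21.1680 = 2900.0160 kg
Substrate = Total_raw * (1 - loss/100) = 2900.0160 * (1 - 18.8270/100) = 2354.0300 kg
Fat = Substrate * pct / 100 = 2354.0300 * 7.2260 / 100 = 170.1022 kg


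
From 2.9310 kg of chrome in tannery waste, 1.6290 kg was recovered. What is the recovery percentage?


Formula: Recovery = recovered / input * 100
Substituting: Recovery = 1.6290 / 2.9310 * 100
Result: 55.5783 %


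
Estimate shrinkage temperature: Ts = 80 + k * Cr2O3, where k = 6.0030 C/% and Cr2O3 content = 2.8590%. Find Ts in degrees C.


Formula: Ts = 80 + k * Cr2O3
Substituting: Ts = 80 + 6.0030 * 2.8590
Result: 97.1626 C


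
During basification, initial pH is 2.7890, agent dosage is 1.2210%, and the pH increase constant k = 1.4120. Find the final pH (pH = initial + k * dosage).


Formula: pH_final = pH_initial + k * base_pct
Substituting: pH_final = 2.7890 + 1.4120 * 1.2210
Result: 4.5131


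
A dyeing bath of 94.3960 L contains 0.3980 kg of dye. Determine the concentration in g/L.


Formula: Conc = dye_mass(kg) / volume(L) * 1000
Substituting: Conc = 0.3980 / 94.3960 * 1000
Result: 4.2163 g/L


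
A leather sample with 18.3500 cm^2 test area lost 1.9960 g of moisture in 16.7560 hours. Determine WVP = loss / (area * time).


Formula: WVP = loss / (area * time)
Substituting: WVP = 1.9960 / (18.3500 * 16.7560)
Result: 0.00649164 g/(cm^2*hr)


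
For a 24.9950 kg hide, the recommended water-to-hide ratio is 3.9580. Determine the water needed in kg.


Formula: Water = hide_weight * ratio
Substituting: Water = 24.9950 * 3.9580
Result: 98.9302 kg


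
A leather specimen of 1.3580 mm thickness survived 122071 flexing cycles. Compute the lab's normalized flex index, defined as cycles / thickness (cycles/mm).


Formula: Index = cycles / thickness
Substituting: Index = 122071 / 1.3580
Result: 89890.2798 cycles/mm


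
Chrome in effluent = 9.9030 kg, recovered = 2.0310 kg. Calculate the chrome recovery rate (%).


Formula: Recovery = recovered / input * 100
Substituting: Recovery = 2.0310 / 9.9030 * 100
Result: 20.5089 %


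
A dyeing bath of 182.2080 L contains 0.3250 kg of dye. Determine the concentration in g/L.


Formula: Conc = dye_mass(kg) / volume(L) * 1000
Substituting: Conc = 0.3250 / 182.2080 * 1000
Result: 1.7837 g/L


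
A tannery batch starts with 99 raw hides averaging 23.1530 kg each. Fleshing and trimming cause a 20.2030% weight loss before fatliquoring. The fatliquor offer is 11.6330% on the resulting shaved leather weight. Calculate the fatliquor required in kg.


Total_raw = N * avg_wt = 99 * 23.1530 = 2292.1470 kg
Substrate = Total_raw * (1 - loss/100) = 2292.1470 * (1 - 20.2030/100) = 1829.0645 kg
Fat = Substrate * pct / 100 = 1829.0645 * 11.6330 / 100 = 212.7751 kg


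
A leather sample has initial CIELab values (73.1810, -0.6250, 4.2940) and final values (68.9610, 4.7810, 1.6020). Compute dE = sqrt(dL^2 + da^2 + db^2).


dL = -4.2200, da = 5.4060, db = -2.6920
dE = sqrt((-4.2200)^2 + 5.4060^2 + (-2.6920)^2) = 7.3675


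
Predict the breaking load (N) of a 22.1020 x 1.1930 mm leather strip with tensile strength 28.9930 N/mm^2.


Formula: F = TS * w * t
Substituting: F = 28.9930 * 22.1020 * 1.1930
Result: 764.4783 N


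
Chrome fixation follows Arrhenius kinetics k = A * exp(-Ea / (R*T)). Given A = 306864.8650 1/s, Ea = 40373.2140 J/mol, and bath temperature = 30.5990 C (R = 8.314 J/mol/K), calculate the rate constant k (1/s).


T_K = T_C + 273.15 = 30.5990 + 273.15 = 303.7490 K
exponent = -Ea / (R * T_K) = -40373.2140 / (8.314 * 303.7490) = -15.9871
k = A * exp(exponent) = 306864.8650 * exp(-15.9871) = 0.0349831 1/s


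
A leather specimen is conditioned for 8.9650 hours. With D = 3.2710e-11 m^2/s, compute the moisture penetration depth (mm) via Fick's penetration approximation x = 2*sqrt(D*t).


t = 8.9650 hr * 3600 = 32274.0000 s
D * t = 3.2710e-11 * 32274.0000 = 1.0557e-06
x = 2 * sqrt(D*t) = 2 * sqrt(1.0557e-06) = 0.00205493 m = 2.0549 mm


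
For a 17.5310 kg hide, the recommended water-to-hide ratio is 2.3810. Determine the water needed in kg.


Formula: Water = hide_weight * ratio
Substituting: Water = 17.5310 * 2.3810
Result: 41.7413 kg
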